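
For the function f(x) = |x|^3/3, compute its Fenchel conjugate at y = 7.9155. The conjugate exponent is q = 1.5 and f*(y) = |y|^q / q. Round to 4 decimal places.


The conjugate exponent q satisfies 1/p + 1/q = 1.
p = 3, so q = 3/(3 - 1) = 1.5
|y|^q = 7.9155^1.5 = 22.2699
f*(7.9155) = 22.2699 / 1.5 = 14.8466


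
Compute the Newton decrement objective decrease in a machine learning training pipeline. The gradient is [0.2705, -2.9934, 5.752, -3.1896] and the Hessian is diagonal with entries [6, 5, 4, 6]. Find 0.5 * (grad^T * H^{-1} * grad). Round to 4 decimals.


Step 1: H is diagonal, so H^(-1) * g = [0.0451, -0.5987, 1.438, -0.5316].
Step 2: g^T H^(-1) g = sum_i g_i^2 / H_ii
  = (0.2705)^2/6 + (-2.9934)^2/5 + (5.752)^2/4 + (-3.1896)^2/6
  = 0.0122 + 1.7921 + 8.2714 + 1.6956 = 11.7713
Step 3: Objective decrease = 0.5 * g^T H^(-1) g = 5.8856


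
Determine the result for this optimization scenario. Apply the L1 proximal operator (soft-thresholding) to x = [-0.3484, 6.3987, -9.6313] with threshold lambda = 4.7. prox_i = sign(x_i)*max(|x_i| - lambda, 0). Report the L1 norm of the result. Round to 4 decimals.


Soft-thresholding with lambda = 4.7:
prox(-0.3484) = sign(-0.3484)*max(|-0.3484| - 4.7, 0) = 0.0
prox(6.3987) = sign(6.3987)*max(|6.3987| - 4.7, 0) = 1.6987
prox(-9.6313) = sign(-9.6313)*max(|-9.6313| - 4.7, 0) = -4.9313
prox(x) = [0.0, 1.6987, -4.9313]
||prox(x)||_1 = 0.0 + 1.6987 + 4.9313 = 6.63


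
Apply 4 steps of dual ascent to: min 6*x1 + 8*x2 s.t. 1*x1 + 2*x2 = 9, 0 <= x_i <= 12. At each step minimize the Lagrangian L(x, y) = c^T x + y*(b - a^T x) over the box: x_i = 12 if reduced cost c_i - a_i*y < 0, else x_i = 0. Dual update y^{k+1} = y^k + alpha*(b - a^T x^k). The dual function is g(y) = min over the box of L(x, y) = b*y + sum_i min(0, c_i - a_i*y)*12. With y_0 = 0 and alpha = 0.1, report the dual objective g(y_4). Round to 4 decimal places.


Dual ascent for LP: min 6*x1 + 8*x2, 1*x1 + 2*x2 = 9, 0 <= x_i <= 12
Step 1: y^k = 0.0, reduced costs: (6.0, 8.0)
  x^k = (0.0, 0.0), subgradient = b - a^T x = 9.0
  y^{k+1} = 0.0 + 0.1*9.0 = 0.9
Step 2: y^k = 0.9, reduced costs: (5.1, 6.2)
  x^k = (0.0, 0.0), subgradient = b - a^T x = 9.0
  y^{k+1} = 0.9 + 0.1*9.0 = 1.8
Step 3: y^k = 1.8, reduced costs: (4.2, 4.4)
  x^k = (0.0, 0.0), subgradient = b - a^T x = 9.0
  y^{k+1} = 1.8 + 0.1*9.0 = 2.7
Step 4: y^k = 2.7, reduced costs: (3.3, 2.6)
  x^k = (0.0, 0.0), subgradient = b - a^T x = 9.0
  y^{k+1} = 2.7 + 0.1*9.0 = 3.6
Dual objective at y_4 = 3.6: reduced costs (2.4, 0.8), box minimizer x = (0.0, 0.0)
g(y_4) = b*y + (c1 - a1*y)*x1 + (c2 - a2*y)*x2 = 9*3.6 + 2.4*0.0 + 0.8*0.0 = 32.4 + 0.0 + 0.0 = 32.4


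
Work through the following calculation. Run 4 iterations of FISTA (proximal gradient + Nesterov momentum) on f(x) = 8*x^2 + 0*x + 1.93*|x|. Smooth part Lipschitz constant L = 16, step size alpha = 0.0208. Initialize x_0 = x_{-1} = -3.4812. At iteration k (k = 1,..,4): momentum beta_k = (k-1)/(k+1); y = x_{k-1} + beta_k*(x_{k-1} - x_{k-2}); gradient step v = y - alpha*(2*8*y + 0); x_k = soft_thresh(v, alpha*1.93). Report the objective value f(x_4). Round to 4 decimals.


FISTA on f(x) = 8*x^2 + 0*x + 1.93*|x|
L = 16, alpha = 0.0208
Iteration 1: beta = 0.0, y = -3.4812 + 0.0*(-3.4812 + 3.4812) = -3.4812
  grad(y) = -55.6992, v = y - alpha*grad = -2.3227
  prox(v) = soft_thresh(-2.3227, 0.0401) = -2.2825
Iteration 2: beta = 0.3333, y = -2.2825 + 0.3333*(-2.2825 + 3.4812) = -1.883
  grad(y) = -30.1272, v = y - alpha*grad = -1.2563
  prox(v) = soft_thresh(-1.2563, 0.0401) = -1.2162
Iteration 3: beta = 0.5, y = -1.2162 + 0.5*(-1.2162 + 2.2825) = -0.683
  grad(y) = -10.9277, v = y - alpha*grad = -0.4557
  prox(v) = soft_thresh(-0.4557, 0.0401) = -0.4155
Iteration 4: beta = 0.6, y = -0.4155 + 0.6*(-0.4155 + 1.2162) = 0.0648
  grad(y) = 1.0372, v = y - alpha*grad = 0.0433
  prox(v) = soft_thresh(0.0433, 0.0401) = 0.0031
f(x_4) = 8*0.0031^2 + 0*0.0031 + 1.93*|0.0031| = 0.0061


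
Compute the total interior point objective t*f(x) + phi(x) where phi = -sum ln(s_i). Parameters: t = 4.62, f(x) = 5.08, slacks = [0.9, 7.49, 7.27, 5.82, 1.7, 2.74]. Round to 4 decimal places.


Step 1: Compute log-barrier.
ln values: [-0.1054, 2.0136, 1.9838, 1.7613, 0.5306, 1.008]
phi = -(-0.1054 + 2.0136 + 1.9838 + 1.7613 + 0.5306 + 1.008) = -7.1919
Step 2: Compute augmented objective.
t*f(x) = 4.62*5.08 = 23.4696
Total = 23.4696 - 7.1919 = 16.2777


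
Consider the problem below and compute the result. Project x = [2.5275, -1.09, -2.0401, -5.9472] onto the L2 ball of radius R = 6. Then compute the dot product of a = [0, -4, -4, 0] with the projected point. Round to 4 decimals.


Step 1: Compute ||x|| (intermediates to 6 decimals).
||x|| = sqrt(2.5275^2 + (-1.09)^2 + (-2.0401)^2 + (-5.9472)^2) = 6.863494
Step 2: Project.
Since ||x|| > R, scale = R/||x|| = 6/6.863494 = 0.87419, proj(x) = scale * x
proj(x) = [2.209515, -0.952867, -1.783435, -5.198983]
Step 3: Dot product.
a^T * proj(x) = 0*2.209515 - 4*(-0.952867) - 4*(-1.783435) + 0*(-5.198983) = 10.9452


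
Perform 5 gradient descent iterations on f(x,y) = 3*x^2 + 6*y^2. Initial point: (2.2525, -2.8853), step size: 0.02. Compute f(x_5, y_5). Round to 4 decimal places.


Gradient descent on f(x,y) = 3*x^2 + 6*y^2.
Starting point: (2.2525, -2.8853), alpha = 0.02
Step 1: grad_x = 2*3*2.2525 = 13.515, grad_y = 2*6*-2.8853 = -34.6236
  x_1 = 2.2525 - 0.02*13.515 = 1.9822
  y_1 = -2.8853 - 0.02*-34.6236 = -2.1928
Step 2: grad_x = 2*3*1.9822 = 11.8932, grad_y = 2*6*-2.1928 = -26.3139
  x_2 = 1.9822 - 0.02*11.8932 = 1.7443
  y_2 = -2.1928 - 0.02*-26.3139 = -1.6665
Step 3: grad_x = 2*3*1.7443 = 10.466, grad_y = 2*6*-1.6665 = -19.9986
  x_3 = 1.7443 - 0.02*10.466 = 1.535
  y_3 = -1.6665 - 0.02*-19.9986 = -1.2666
Step 4: grad_x = 2*3*1.535 = 9.2101, grad_y = 2*6*-1.2666 = -15.1989
  x_4 = 1.535 - 0.02*9.2101 = 1.3508
  y_4 = -1.2666 - 0.02*-15.1989 = -0.9626
Step 5: grad_x = 2*3*1.3508 = 8.1049, grad_y = 2*6*-0.9626 = -11.5512
  x_5 = 1.3508 - 0.02*8.1049 = 1.1887
  y_5 = -0.9626 - 0.02*-11.5512 = -0.7316
f(1.1887, -0.7316) = 3*1.1887^2 + 6*(-0.7316)^2 = 7.4504


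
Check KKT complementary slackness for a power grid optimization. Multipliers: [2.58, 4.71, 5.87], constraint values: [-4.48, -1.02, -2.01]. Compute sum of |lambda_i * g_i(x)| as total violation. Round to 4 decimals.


KKT complementary slackness check:
lambda_1 * g_1 = 2.58 * -4.48 = -11.5584
lambda_2 * g_2 = 4.71 * -1.02 = -4.8042
lambda_3 * g_3 = 5.87 * -2.01 = -11.7987
Total violation = 11.5584 + 4.8042 + 11.7987 = 28.1613


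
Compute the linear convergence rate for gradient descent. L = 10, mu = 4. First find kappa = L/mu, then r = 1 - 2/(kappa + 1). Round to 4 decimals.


Step 1: Compute the condition number.
kappa = L/mu = 10/4 = 2.5
Step 2: Compute the convergence rate.
r = 1 - 2/(kappa + 1) = 1 - 2*mu/(L + mu) = (L - mu)/(L + mu) = 6/14 = 0.4286


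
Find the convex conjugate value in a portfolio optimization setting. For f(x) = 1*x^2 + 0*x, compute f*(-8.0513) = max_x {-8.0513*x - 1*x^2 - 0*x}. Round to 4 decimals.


f*(y) = sup_x {y*x - a*x^2 - b*x} = sup_x {(y-b)*x - a*x^2}
FOC: (y - b) - 2a*x = 0 => x* = (y - b)/(2a)
x* = (-8.0513 - 0)/(2*1) = -4.0257
f*(-8.0513) = (y-b)^2/(4a) = (-8.0513 - 0)^2/(4*1)
= 64.8234/4 = 16.2059


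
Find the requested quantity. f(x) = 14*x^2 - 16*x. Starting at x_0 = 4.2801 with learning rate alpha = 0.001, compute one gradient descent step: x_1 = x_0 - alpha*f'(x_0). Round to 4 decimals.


We compute the gradient at x_0 and apply the update.
f'(x) = 28*x - 16
f'(4.2801) = 28*4.2801 - 16 = 103.8428
x_1 = 4.2801 - 0.001*103.8428 = 4.1763


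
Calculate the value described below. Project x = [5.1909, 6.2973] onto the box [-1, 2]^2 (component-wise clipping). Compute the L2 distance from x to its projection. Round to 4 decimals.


Project each component onto [-1, 2].
clip(5.1909) = 2.0, clip(6.2973) = 2.0
Projection = [2.0, 2.0]
Squared diffs: [10.1818, 18.4668]
Distance = sqrt(28.6486) = 5.3524


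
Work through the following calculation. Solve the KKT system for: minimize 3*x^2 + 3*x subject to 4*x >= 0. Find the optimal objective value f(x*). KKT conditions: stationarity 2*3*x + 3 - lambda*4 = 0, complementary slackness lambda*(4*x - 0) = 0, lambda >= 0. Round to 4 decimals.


Step 1: Try lambda = 0 (constraint inactive).
x_unc = -3/(2*3) = -0.5
Check: 4*-0.5 = -2.0 < 0 -- violated!
Step 2: Constraint must be active: 4*x = 0
x* = 0/4 = 0.0
lambda = (2*3*0.0 + 3)/4 = 0.75
Step 3: Compute optimal value.
f(x*) = 3*0.0^2 + 3*0.0 = 0.0


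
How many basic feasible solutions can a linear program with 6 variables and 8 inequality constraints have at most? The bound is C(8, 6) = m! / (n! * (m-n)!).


Each vertex corresponds to some choice of n active constraints out of m, so the number of vertices is at most C(m, n) = m! / (n!(m-n)!).
m = 8, n = 6
Numerator: 8 * 7 * 6 * 5 * 4 * 3
Denominator: 6! = 720
C(8, 6) = 28


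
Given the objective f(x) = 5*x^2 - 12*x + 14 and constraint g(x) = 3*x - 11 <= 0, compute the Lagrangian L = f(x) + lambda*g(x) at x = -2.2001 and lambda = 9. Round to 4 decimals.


Step 1: Evaluate f(x).
f(-2.2001) = 5*(-2.2001)^2 - 12*(-2.2001) + 14 = 64.6034
Step 2: Evaluate g(x).
g(-2.2001) = 3*-2.2001 - 11 = -17.6003
Step 3: Compute Lagrangian.
L = 64.6034 + 9*-17.6003 = -93.7993


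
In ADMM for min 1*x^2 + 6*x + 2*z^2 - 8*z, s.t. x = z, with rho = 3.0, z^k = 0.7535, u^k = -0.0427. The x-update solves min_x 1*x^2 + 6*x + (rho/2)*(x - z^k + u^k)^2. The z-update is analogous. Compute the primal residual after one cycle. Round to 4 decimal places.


ADMM iteration with rho = 3.0, z^k = 0.7535, u^k = -0.0427
Step 1: x-update.
Minimize 1*x^2 + 6*x + (3.0/2)*(x - 0.7535 - 0.0427)^2
FOC: (2*1 + 3.0)*x = -6 + 3.0*(0.7535 + 0.0427)
x^{k+1} = -0.7223
Step 2: z-update.
Minimize 2*z^2 - 8*z + (3.0/2)*(-0.7223 - z - 0.0427)^2
FOC: (2*2 + 3.0)*z = 8 + 3.0*(-0.7223 - 0.0427)
z^{k+1} = 0.815
Step 3: u-update.
u^{k+1} = -0.0427 - 0.7223 - 0.815 = -1.58
Step 4: Primal residual = |-0.7223 - 0.815| = 1.5373


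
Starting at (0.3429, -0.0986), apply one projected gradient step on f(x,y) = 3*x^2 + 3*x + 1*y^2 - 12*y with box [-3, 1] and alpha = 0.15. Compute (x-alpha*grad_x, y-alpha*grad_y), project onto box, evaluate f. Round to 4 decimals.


Step 1: Compute gradient at (0.3429, -0.0986).
grad_x = 2*3*0.3429 + 3 = 5.0574
grad_y = 2*1*-0.0986 - 12 = -12.1972
Step 2: Gradient step.
x_raw = 0.3429 - 0.15*5.0574 = -0.4157
y_raw = -0.0986 - 0.15*-12.1972 = 1.731
Step 3: Project onto [-3, 1].
x_proj = clip(-0.4157) = -0.4157
y_proj = clip(1.731) = 1.0
Step 4: Evaluate f.
f(-0.4157, 1.0) = -11.7287


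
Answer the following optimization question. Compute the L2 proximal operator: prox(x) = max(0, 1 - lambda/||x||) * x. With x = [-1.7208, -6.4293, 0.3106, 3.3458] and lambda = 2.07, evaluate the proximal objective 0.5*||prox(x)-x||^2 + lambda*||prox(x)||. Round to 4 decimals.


Step 1: Compute ||x||.
||x|| = 7.4557
Step 2: Compute scaling factor.
scale = max(0, 1 - 2.07/7.4557) = 0.7224
Step 3: prox(x) = [-1.243, -4.6443, 0.2244, 2.4169]
||prox(x)|| = 5.3857
Step 4: Proximal objective.
0.5*||prox-x||^2 = 2.1425
lambda*||prox|| = 11.1484
Total = 13.2909


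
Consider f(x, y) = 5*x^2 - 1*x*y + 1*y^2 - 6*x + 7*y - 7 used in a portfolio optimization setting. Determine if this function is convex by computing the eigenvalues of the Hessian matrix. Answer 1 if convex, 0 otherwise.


The Hessian of f(x,y) = 5*x^2 - 1*x*y + 1*y^2 - 6*x + 7*y - 7 is:
H = [[10, -1], [-1, 2]]
Trace = 10 + 2 = 12
Determinant = 10*2 - (-1)^2 = 19
Discriminant = (12)^2 - 4*19 = 68.0
Eigenvalues: lambda_1 = 1.8769, lambda_2 = 10.1231
The function is convex.

1


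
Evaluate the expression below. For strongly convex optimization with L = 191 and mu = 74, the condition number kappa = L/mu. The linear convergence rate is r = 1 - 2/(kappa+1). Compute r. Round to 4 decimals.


Step 1: Compute the condition number.
kappa = L/mu = 191/74 = 2.5811
Step 2: Compute the convergence rate.
r = 1 - 2/(kappa + 1) = 1 - 2*mu/(L + mu) = (L - mu)/(L + mu) = 117/265 = 0.4415


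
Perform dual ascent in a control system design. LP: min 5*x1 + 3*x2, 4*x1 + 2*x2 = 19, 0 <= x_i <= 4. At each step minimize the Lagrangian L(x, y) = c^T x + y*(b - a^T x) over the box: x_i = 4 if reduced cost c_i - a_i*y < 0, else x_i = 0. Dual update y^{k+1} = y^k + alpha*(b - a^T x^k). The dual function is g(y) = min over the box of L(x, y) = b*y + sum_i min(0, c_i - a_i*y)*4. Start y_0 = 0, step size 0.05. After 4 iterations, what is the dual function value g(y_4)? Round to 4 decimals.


Dual ascent for LP: min 5*x1 + 3*x2, 4*x1 + 2*x2 = 19, 0 <= x_i <= 4
Step 1: y^k = 0.0, reduced costs: (5.0, 3.0)
  x^k = (0.0, 0.0), subgradient = b - a^T x = 19.0
  y^{k+1} = 0.0 + 0.05*19.0 = 0.95
Step 2: y^k = 0.95, reduced costs: (1.2, 1.1)
  x^k = (0.0, 0.0), subgradient = b - a^T x = 19.0
  y^{k+1} = 0.95 + 0.05*19.0 = 1.9
Step 3: y^k = 1.9, reduced costs: (-2.6, -0.8)
  x^k = (4.0, 4.0), subgradient = b - a^T x = -5.0
  y^{k+1} = 1.9 + 0.05*-5.0 = 1.65
Step 4: y^k = 1.65, reduced costs: (-1.6, -0.3)
  x^k = (4.0, 4.0), subgradient = b - a^T x = -5.0
  y^{k+1} = 1.65 + 0.05*-5.0 = 1.4
Dual objective at y_4 = 1.4: reduced costs (-0.6, 0.2), box minimizer x = (4.0, 0.0)
g(y_4) = b*y + (c1 - a1*y)*x1 + (c2 - a2*y)*x2 = 19*1.4 + (-0.6)*4.0 + 0.2*0.0 = 26.6 - 2.4 + 0.0 = 24.2


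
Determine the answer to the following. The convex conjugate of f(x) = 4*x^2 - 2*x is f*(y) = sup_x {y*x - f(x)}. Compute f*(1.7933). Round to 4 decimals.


f*(y) = sup_x {y*x - a*x^2 - b*x} = sup_x {(y-b)*x - a*x^2}
FOC: (y - b) - 2a*x = 0 => x* = (y - b)/(2a)
x* = (1.7933 + 2)/(2*4) = 0.4742
f*(1.7933) = (y-b)^2/(4a) = (1.7933 + 2)^2/(4*4)
= 14.3891/16 = 0.8993


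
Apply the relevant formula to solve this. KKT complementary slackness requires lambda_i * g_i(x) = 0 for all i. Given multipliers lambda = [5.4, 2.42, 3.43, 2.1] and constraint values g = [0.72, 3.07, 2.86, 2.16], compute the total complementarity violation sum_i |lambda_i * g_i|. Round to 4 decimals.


KKT complementary slackness check:
lambda_1 * g_1 = 5.4 * 0.72 = 3.888
lambda_2 * g_2 = 2.42 * 3.07 = 7.4294
lambda_3 * g_3 = 3.43 * 2.86 = 9.8098
lambda_4 * g_4 = 2.1 * 2.16 = 4.536
Total violation = 3.888 + 7.4294 + 9.8098 + 4.536 = 25.6632


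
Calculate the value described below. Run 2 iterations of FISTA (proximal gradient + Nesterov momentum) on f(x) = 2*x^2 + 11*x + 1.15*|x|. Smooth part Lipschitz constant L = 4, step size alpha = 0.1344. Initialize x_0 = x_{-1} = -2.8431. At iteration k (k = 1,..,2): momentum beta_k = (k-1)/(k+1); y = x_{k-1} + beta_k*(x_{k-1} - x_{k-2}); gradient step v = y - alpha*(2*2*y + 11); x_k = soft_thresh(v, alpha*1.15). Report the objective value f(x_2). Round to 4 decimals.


FISTA on f(x) = 2*x^2 + 11*x + 1.15*|x|
L = 4, alpha = 0.1344
Iteration 1: beta = 0.0, y = -2.8431 + 0.0*(-2.8431 + 2.8431) = -2.8431
  grad(y) = -0.3724, v = y - alpha*grad = -2.793
  prox(v) = soft_thresh(-2.793, 0.1546) = -2.6385
Iteration 2: beta = 0.3333, y = -2.6385 + 0.3333*(-2.6385 + 2.8431) = -2.5703
  grad(y) = 0.7189, v = y - alpha*grad = -2.6669
  prox(v) = soft_thresh(-2.6669, 0.1546) = -2.5123
f(x_2) = 2*(-2.5123)^2 + 11*(-2.5123) + 1.15*|-2.5123| = -12.1228


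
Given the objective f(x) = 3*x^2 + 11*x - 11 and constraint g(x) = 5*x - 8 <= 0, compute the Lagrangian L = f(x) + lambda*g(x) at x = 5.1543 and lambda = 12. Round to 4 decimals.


Step 1: Evaluate f(x).
f(5.1543) = 3*5.1543^2 + 11*5.1543 - 11 = 125.3977
Step 2: Evaluate g(x).
g(5.1543) = 5*5.1543 - 8 = 17.7715
Step 3: Compute Lagrangian.
L = 125.3977 + 12*17.7715 = 338.6557


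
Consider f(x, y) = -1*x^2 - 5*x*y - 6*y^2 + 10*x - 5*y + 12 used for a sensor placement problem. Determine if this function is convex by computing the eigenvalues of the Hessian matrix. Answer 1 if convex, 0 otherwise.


The Hessian of f(x,y) = -1*x^2 - 5*x*y - 6*y^2 + 10*x - 5*y + 12 is:
H = [[-2, -5], [-5, -12]]
Trace = -2 - 12 = -14
Determinant = -2*-12 - (-5)^2 = -1
Discriminant = (-14)^2 - 4*-1 = 200.0
Eigenvalues: lambda_1 = -14.0711, lambda_2 = 0.0711
The function is not convex.

0


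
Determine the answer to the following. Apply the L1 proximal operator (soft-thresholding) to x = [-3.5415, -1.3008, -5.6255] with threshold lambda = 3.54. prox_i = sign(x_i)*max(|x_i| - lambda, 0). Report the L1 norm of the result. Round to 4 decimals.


Soft-thresholding with lambda = 3.54:
prox(-3.5415) = sign(-3.5415)*max(|-3.5415| - 3.54, 0) = -0.0015
prox(-1.3008) = sign(-1.3008)*max(|-1.3008| - 3.54, 0) = 0.0
prox(-5.6255) = sign(-5.6255)*max(|-5.6255| - 3.54, 0) = -2.0855
prox(x) = [-0.0015, 0.0, -2.0855]
||prox(x)||_1 = 0.0015 + 0.0 + 2.0855 = 2.087


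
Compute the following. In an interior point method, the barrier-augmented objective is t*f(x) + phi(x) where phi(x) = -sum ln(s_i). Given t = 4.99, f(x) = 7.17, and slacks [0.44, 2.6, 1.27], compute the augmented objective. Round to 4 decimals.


Step 1: Compute log-barrier.
ln values: [-0.821, 0.9555, 0.239]
phi = -(-0.821 + 0.9555 + 0.239) = -0.3735
Step 2: Compute augmented objective.
t*f(x) = 4.99*7.17 = 35.7783
Total = 35.7783 - 0.3735 = 35.4048


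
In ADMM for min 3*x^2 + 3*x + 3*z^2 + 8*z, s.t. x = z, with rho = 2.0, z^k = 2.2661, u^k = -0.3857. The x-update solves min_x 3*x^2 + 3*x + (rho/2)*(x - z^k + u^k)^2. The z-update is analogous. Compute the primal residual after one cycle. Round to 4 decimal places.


ADMM iteration with rho = 2.0, z^k = 2.2661, u^k = -0.3857
Step 1: x-update.
Minimize 3*x^2 + 3*x + (2.0/2)*(x - 2.2661 - 0.3857)^2
FOC: (2*3 + 2.0)*x = -3 + 2.0*(2.2661 + 0.3857)
x^{k+1} = 0.288
Step 2: z-update.
Minimize 3*z^2 + 8*z + (2.0/2)*(0.288 - z - 0.3857)^2
FOC: (2*3 + 2.0)*z = -8 + 2.0*(0.288 - 0.3857)
z^{k+1} = -1.0244
Step 3: u-update.
u^{k+1} = -0.3857 + 0.288 + 1.0244 = 0.9267
Step 4: Primal residual = |0.288 + 1.0244| = 1.3124


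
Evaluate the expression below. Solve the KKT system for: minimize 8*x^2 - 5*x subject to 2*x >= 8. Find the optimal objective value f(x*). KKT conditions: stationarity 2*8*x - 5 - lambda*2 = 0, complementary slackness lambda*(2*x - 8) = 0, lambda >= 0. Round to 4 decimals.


Step 1: Try lambda = 0 (constraint inactive).
x_unc = 5/(2*8) = 0.3125
Check: 2*0.3125 = 0.625 < 8 -- violated!
Step 2: Constraint must be active: 2*x = 8
x* = 8/2 = 4.0
lambda = (2*8*4.0 - 5)/2 = 29.5
Step 3: Compute optimal value.
f(x*) = 8*4.0^2 - 5*4.0 = 108.0


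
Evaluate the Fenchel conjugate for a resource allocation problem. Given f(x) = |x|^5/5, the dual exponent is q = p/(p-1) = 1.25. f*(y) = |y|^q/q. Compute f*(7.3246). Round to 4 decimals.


The conjugate exponent q satisfies 1/p + 1/q = 1.
p = 5, so q = 5/(5 - 1) = 1.25
|y|^q = 7.3246^1.25 = 12.0498
f*(7.3246) = 12.0498 / 1.25 = 9.6398


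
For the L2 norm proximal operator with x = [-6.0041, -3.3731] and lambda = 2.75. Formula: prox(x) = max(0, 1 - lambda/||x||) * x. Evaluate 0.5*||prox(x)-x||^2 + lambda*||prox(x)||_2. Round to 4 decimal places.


Step 1: Compute ||x||.
||x|| = 6.8867
Step 2: Compute scaling factor.
scale = max(0, 1 - 2.75/6.8867) = 0.6007
Step 3: prox(x) = [-3.6065, -2.0262]
||prox(x)|| = 4.1367
Step 4: Proximal objective.
0.5*||prox-x||^2 = 3.7813
lambda*||prox|| = 11.3759
Total = 15.1573


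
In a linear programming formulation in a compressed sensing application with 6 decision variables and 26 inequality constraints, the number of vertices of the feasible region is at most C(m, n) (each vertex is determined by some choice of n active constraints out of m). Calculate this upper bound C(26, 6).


Each vertex corresponds to some choice of n active constraints out of m, so the number of vertices is at most C(m, n) = m! / (n!(m-n)!).
m = 26, n = 6
Numerator: 26 * 25 * 24 * 23 * 22 * 21
Denominator: 6! = 720
C(26, 6) = 230230


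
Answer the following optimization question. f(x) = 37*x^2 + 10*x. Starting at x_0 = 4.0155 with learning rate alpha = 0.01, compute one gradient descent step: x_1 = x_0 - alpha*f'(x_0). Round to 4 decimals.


We compute the gradient at x_0 and apply the update.
f'(x) = 74*x + 10
f'(4.0155) = 74*4.0155 + 10 = 307.147
x_1 = 4.0155 - 0.01*307.147 = 0.944


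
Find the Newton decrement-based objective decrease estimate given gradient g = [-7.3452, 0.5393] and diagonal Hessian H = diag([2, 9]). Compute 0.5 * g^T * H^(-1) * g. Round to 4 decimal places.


Step 1: H is diagonal, so H^(-1) * g = [-3.6726, 0.0599].
Step 2: g^T H^(-1) g = sum_i g_i^2 / H_ii
  = (-7.3452)^2/2 + (0.5393)^2/9
  = 26.976 + 0.0323 = 27.0083
Step 3: Objective decrease = 0.5 * g^T H^(-1) g = 13.5041


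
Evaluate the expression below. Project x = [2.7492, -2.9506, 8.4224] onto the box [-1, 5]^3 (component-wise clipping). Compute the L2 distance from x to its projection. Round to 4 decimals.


Project each component onto [-1, 5].
clip(2.7492) = 2.7492, clip(-2.9506) = -1.0, clip(8.4224) = 5.0
Projection = [2.7492, -1.0, 5.0]
Squared diffs: [0.0, 3.8048, 11.7128]
Distance = sqrt(15.5176) = 3.9392


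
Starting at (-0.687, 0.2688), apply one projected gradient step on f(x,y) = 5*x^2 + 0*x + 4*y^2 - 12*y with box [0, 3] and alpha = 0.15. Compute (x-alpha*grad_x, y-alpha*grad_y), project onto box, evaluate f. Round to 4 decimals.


Step 1: Compute gradient at (-0.687, 0.2688).
grad_x = 2*5*-0.687 + 0 = -6.87
grad_y = 2*4*0.2688 - 12 = -9.8496
Step 2: Gradient step.
x_raw = -0.687 - 0.15*-6.87 = 0.3435
y_raw = 0.2688 - 0.15*-9.8496 = 1.7462
Step 3: Project onto [0, 3].
x_proj = clip(0.3435) = 0.3435
y_proj = clip(1.7462) = 1.7462
Step 4: Evaluate f.
f(0.3435, 1.7462) = -8.1675


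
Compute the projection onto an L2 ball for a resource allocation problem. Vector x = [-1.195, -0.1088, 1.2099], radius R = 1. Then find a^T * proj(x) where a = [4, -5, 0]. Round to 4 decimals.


Step 1: Compute ||x|| (intermediates to 6 decimals).
||x|| = sqrt((-1.195)^2 + (-0.1088)^2 + 1.2099^2) = 1.704031
Step 2: Project.
Since ||x|| > R, scale = R/||x|| = 1/1.704031 = 0.586844, proj(x) = scale * x
proj(x) = [-0.701279, -0.063849, 0.710023]
Step 3: Dot product.
a^T * proj(x) = 4*(-0.701279) - 5*(-0.063849) + 0*0.710023 = -2.4859


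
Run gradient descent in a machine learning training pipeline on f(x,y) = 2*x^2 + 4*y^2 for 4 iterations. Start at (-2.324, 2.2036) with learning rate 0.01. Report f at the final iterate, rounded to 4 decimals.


Gradient descent on f(x,y) = 2*x^2 + 4*y^2.
Starting point: (-2.324, 2.2036), alpha = 0.01
Step 1: grad_x = 2*2*-2.324 = -9.296, grad_y = 2*4*2.2036 = 17.6288
  x_1 = -2.324 - 0.01*-9.296 = -2.231
  y_1 = 2.2036 - 0.01*17.6288 = 2.0273
Step 2: grad_x = 2*2*-2.231 = -8.9242, grad_y = 2*4*2.0273 = 16.2185
  x_2 = -2.231 - 0.01*-8.9242 = -2.1418
  y_2 = 2.0273 - 0.01*16.2185 = 1.8651
Step 3: grad_x = 2*2*-2.1418 = -8.5672, grad_y = 2*4*1.8651 = 14.921
  x_3 = -2.1418 - 0.01*-8.5672 = -2.0561
  y_3 = 1.8651 - 0.01*14.921 = 1.7159
Step 4: grad_x = 2*2*-2.0561 = -8.2245, grad_y = 2*4*1.7159 = 13.7273
  x_4 = -2.0561 - 0.01*-8.2245 = -1.9739
  y_4 = 1.7159 - 0.01*13.7273 = 1.5786
f(-1.9739, 1.5786) = 2*(-1.9739)^2 + 4*1.5786^2 = 17.7609


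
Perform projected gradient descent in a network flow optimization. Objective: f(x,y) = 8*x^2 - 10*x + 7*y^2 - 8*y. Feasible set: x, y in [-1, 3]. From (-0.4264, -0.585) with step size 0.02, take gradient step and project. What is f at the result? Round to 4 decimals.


Step 1: Compute gradient at (-0.4264, -0.585).
grad_x = 2*8*-0.4264 - 10 = -16.8224
grad_y = 2*7*-0.585 - 8 = -16.19
Step 2: Gradient step.
x_raw = -0.4264 - 0.02*-16.8224 = -0.09
y_raw = -0.585 - 0.02*-16.19 = -0.2612
Step 3: Project onto [-1, 3].
x_proj = clip(-0.09) = -0.09
y_proj = clip(-0.2612) = -0.2612
Step 4: Evaluate f.
f(-0.09, -0.2612) = 3.5314


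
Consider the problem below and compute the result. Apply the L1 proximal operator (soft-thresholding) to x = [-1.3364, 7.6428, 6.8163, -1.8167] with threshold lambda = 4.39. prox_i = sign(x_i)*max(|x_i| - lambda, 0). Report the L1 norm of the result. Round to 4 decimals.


Soft-thresholding with lambda = 4.39:
prox(-1.3364) = sign(-1.3364)*max(|-1.3364| - 4.39, 0) = 0.0
prox(7.6428) = sign(7.6428)*max(|7.6428| - 4.39, 0) = 3.2528
prox(6.8163) = sign(6.8163)*max(|6.8163| - 4.39, 0) = 2.4263
prox(-1.8167) = sign(-1.8167)*max(|-1.8167| - 4.39, 0) = 0.0
prox(x) = [0.0, 3.2528, 2.4263, 0.0]
||prox(x)||_1 = 0.0 + 3.2528 + 2.4263 + 0.0 = 5.6791


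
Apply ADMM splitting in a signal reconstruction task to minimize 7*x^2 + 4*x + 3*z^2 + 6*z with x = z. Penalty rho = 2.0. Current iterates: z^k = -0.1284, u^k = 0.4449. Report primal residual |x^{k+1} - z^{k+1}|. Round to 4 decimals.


ADMM iteration with rho = 2.0, z^k = -0.1284, u^k = 0.4449
Step 1: x-update.
Minimize 7*x^2 + 4*x + (2.0/2)*(x + 0.1284 + 0.4449)^2
FOC: (2*7 + 2.0)*x = -4 + 2.0*(-0.1284 - 0.4449)
x^{k+1} = -0.3217
Step 2: z-update.
Minimize 3*z^2 + 6*z + (2.0/2)*(-0.3217 - z + 0.4449)^2
FOC: (2*3 + 2.0)*z = -6 + 2.0*(-0.3217 + 0.4449)
z^{k+1} = -0.7192
Step 3: u-update.
u^{k+1} = 0.4449 - 0.3217 + 0.7192 = 0.8424
Step 4: Primal residual = |-0.3217 + 0.7192| = 0.3975


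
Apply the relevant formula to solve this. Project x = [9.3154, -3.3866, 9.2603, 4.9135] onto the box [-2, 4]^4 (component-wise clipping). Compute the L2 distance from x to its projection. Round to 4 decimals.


Project each component onto [-2, 4].
clip(9.3154) = 4.0, clip(-3.3866) = -2.0, clip(9.2603) = 4.0, clip(4.9135) = 4.0
Projection = [4.0, -2.0, 4.0, 4.0]
Squared diffs: [28.2535, 1.9227, 27.6708, 0.8345]
Distance = sqrt(58.6815) = 7.6604


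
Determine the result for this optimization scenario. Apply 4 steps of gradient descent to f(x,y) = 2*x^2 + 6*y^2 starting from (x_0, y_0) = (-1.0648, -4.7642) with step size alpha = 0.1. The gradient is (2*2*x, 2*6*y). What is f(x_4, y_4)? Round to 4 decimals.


Gradient descent on f(x,y) = 2*x^2 + 6*y^2.
Starting point: (-1.0648, -4.7642), alpha = 0.1
Step 1: grad_x = 2*2*-1.0648 = -4.2592, grad_y = 2*6*-4.7642 = -57.1704
  x_1 = -1.0648 - 0.1*-4.2592 = -0.6389
  y_1 = -4.7642 - 0.1*-57.1704 = 0.9528
Step 2: grad_x = 2*2*-0.6389 = -2.5555, grad_y = 2*6*0.9528 = 11.4341
  x_2 = -0.6389 - 0.1*-2.5555 = -0.3833
  y_2 = 0.9528 - 0.1*11.4341 = -0.1906
Step 3: grad_x = 2*2*-0.3833 = -1.5333, grad_y = 2*6*-0.1906 = -2.2868
  x_3 = -0.3833 - 0.1*-1.5333 = -0.23
  y_3 = -0.1906 - 0.1*-2.2868 = 0.0381
Step 4: grad_x = 2*2*-0.23 = -0.92, grad_y = 2*6*0.0381 = 0.4574
  x_4 = -0.23 - 0.1*-0.92 = -0.138
  y_4 = 0.0381 - 0.1*0.4574 = -0.0076
f(-0.138, -0.0076) = 2*(-0.138)^2 + 6*(-0.0076)^2 = 0.0384


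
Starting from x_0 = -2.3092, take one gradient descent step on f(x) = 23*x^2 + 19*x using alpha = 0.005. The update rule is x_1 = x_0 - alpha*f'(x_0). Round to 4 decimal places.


We compute the gradient at x_0 and apply the update.
f'(x) = 46*x + 19
f'(-2.3092) = 46*-2.3092 + 19 = -87.2232
x_1 = -2.3092 - 0.005*-87.2232 = -1.8731


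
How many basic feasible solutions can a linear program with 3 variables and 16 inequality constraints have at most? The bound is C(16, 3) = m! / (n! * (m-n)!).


Each vertex corresponds to some choice of n active constraints out of m, so the number of vertices is at most C(m, n) = m! / (n!(m-n)!).
m = 16, n = 3
Numerator: 16 * 15 * 14
Denominator: 3! = 6
C(16, 3) = 560


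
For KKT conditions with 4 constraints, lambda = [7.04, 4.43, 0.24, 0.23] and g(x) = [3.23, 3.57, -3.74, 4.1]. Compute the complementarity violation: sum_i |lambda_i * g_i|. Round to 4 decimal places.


KKT complementary slackness check:
lambda_1 * g_1 = 7.04 * 3.23 = 22.7392
lambda_2 * g_2 = 4.43 * 3.57 = 15.8151
lambda_3 * g_3 = 0.24 * -3.74 = -0.8976
lambda_4 * g_4 = 0.23 * 4.1 = 0.943
Total violation = 22.7392 + 15.8151 + 0.8976 + 0.943 = 40.3949


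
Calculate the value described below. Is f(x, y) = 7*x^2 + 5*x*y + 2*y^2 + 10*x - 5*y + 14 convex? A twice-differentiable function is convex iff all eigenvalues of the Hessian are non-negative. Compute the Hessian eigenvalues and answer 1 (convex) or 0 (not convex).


The Hessian of f(x,y) = 7*x^2 + 5*x*y + 2*y^2 + 10*x - 5*y + 14 is:
H = [[14, 5], [5, 4]]
Trace = 14 + 4 = 18
Determinant = 14*4 - (5)^2 = 31
Discriminant = (18)^2 - 4*31 = 200.0
Eigenvalues: lambda_1 = 1.9289, lambda_2 = 16.0711
The function is convex.

1


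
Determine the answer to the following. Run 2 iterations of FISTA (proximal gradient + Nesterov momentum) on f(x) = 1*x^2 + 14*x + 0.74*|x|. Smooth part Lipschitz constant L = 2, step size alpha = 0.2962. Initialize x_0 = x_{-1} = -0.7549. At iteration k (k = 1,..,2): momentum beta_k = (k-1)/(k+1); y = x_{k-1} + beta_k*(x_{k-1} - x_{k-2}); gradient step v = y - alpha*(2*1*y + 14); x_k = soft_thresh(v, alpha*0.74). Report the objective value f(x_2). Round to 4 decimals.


FISTA on f(x) = 1*x^2 + 14*x + 0.74*|x|
L = 2, alpha = 0.2962
Iteration 1: beta = 0.0, y = -0.7549 + 0.0*(-0.7549 + 0.7549) = -0.7549
  grad(y) = 12.4902, v = y - alpha*grad = -4.4545
  prox(v) = soft_thresh(-4.4545, 0.2192) = -4.2353
Iteration 2: beta = 0.3333, y = -4.2353 + 0.3333*(-4.2353 + 0.7549) = -5.3954
  grad(y) = 3.2091, v = y - alpha*grad = -6.346
  prox(v) = soft_thresh(-6.346, 0.2192) = -6.1268
f(x_2) = 1*(-6.1268)^2 + 14*(-6.1268) + 0.74*|-6.1268| = -43.7037


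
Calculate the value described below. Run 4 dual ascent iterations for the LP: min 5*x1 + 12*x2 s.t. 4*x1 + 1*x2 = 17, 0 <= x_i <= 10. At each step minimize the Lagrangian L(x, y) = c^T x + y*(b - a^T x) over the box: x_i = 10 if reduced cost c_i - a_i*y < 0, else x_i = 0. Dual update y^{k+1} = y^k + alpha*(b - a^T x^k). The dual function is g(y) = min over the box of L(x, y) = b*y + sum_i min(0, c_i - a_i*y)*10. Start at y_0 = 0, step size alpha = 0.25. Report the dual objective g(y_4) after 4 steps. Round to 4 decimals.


Dual ascent for LP: min 5*x1 + 12*x2, 4*x1 + 1*x2 = 17, 0 <= x_i <= 10
Step 1: y^k = 0.0, reduced costs: (5.0, 12.0)
  x^k = (0.0, 0.0), subgradient = b - a^T x = 17.0
  y^{k+1} = 0.0 + 0.25*17.0 = 4.25
Step 2: y^k = 4.25, reduced costs: (-12.0, 7.75)
  x^k = (10.0, 0.0), subgradient = b - a^T x = -23.0
  y^{k+1} = 4.25 + 0.25*-23.0 = -1.5
Step 3: y^k = -1.5, reduced costs: (11.0, 13.5)
  x^k = (0.0, 0.0), subgradient = b - a^T x = 17.0
  y^{k+1} = -1.5 + 0.25*17.0 = 2.75
Step 4: y^k = 2.75, reduced costs: (-6.0, 9.25)
  x^k = (10.0, 0.0), subgradient = b - a^T x = -23.0
  y^{k+1} = 2.75 + 0.25*-23.0 = -3.0
Dual objective at y_4 = -3.0: reduced costs (17.0, 15.0), box minimizer x = (0.0, 0.0)
g(y_4) = b*y + (c1 - a1*y)*x1 + (c2 - a2*y)*x2 = 17*(-3.0) + 17.0*0.0 + 15.0*0.0 = -51.0 + 0.0 + 0.0 = -51.0


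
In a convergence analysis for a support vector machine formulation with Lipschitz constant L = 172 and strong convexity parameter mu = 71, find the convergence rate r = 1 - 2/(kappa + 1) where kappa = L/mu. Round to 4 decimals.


Step 1: Compute the condition number.
kappa = L/mu = 172/71 = 2.4225
Step 2: Compute the convergence rate.
r = 1 - 2/(kappa + 1) = 1 - 2*mu/(L + mu) = (L - mu)/(L + mu) = 101/243 = 0.4156


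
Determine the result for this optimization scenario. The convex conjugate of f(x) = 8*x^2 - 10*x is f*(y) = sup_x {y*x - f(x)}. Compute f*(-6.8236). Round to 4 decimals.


f*(y) = sup_x {y*x - a*x^2 - b*x} = sup_x {(y-b)*x - a*x^2}
FOC: (y - b) - 2a*x = 0 => x* = (y - b)/(2a)
x* = (-6.8236 + 10)/(2*8) = 0.1985
f*(-6.8236) = (y-b)^2/(4a) = (-6.8236 + 10)^2/(4*8)
= 10.0895/32 = 0.3153


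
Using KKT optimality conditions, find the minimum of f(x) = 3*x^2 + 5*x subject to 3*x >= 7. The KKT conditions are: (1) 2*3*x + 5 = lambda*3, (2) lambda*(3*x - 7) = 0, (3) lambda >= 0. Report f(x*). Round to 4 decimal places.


Step 1: Try lambda = 0 (constraint inactive).
x_unc = -5/(2*3) = -0.8333
Check: 3*-0.8333 = -2.4999 < 7 -- violated!
Step 2: Constraint must be active: 3*x = 7
x* = 7/3 = 2.3333 (rounded; the exact value 7/3 is used below)
lambda = (2*3*(7/3) + 5)/3 = 6.3333
Step 3: Compute optimal value.
f(x*) = 3*(7/3)^2 + 5*(7/3) = 28.0


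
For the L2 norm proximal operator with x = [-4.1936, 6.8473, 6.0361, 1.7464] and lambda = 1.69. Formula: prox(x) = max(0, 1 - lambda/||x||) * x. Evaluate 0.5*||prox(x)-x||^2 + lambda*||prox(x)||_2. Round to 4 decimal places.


Step 1: Compute ||x||.
||x|| = 10.1959
Step 2: Compute scaling factor.
scale = max(0, 1 - 1.69/10.1959) = 0.8342
Step 3: prox(x) = [-3.4985, 5.7123, 5.0356, 1.4569]
||prox(x)|| = 8.5059
Step 4: Proximal objective.
0.5*||prox-x||^2 = 1.4281
lambda*||prox|| = 14.375
Total = 15.803


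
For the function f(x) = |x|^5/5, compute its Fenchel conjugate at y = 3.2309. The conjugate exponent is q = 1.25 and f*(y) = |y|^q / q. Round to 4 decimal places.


The conjugate exponent q satisfies 1/p + 1/q = 1.
p = 5, so q = 5/(5 - 1) = 1.25
|y|^q = 3.2309^1.25 = 4.3317
f*(3.2309) = 4.3317 / 1.25 = 3.4653


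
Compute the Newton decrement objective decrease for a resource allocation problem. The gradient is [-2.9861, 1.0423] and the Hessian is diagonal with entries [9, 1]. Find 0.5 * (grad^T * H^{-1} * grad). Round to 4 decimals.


Step 1: H is diagonal, so H^(-1) * g = [-0.3318, 1.0423].
Step 2: g^T H^(-1) g = sum_i g_i^2 / H_ii
  = (-2.9861)^2/9 + (1.0423)^2/1
  = 0.9908 + 1.0864 = 2.0771
Step 3: Objective decrease = 0.5 * g^T H^(-1) g = 1.0386


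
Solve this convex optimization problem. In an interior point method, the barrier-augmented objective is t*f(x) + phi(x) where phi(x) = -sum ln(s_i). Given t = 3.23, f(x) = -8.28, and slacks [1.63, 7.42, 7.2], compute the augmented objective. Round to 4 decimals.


Step 1: Compute log-barrier.
ln values: [0.4886, 2.0042, 1.9741]
phi = -(0.4886 + 2.0042 + 1.9741) = -4.4668
Step 2: Compute augmented objective.
t*f(x) = 3.23*-8.28 = -26.7444
Total = -26.7444 - 4.4668 = -31.2112


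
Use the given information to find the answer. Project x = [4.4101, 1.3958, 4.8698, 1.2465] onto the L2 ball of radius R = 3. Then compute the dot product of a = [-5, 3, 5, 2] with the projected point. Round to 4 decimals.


Step 1: Compute ||x|| (intermediates to 6 decimals).
||x|| = sqrt(4.4101^2 + 1.3958^2 + 4.8698^2 + 1.2465^2) = 6.831248
Step 2: Project.
Since ||x|| > R, scale = R/||x|| = 3/6.831248 = 0.439158, proj(x) = scale * x
proj(x) = [1.936731, 0.612977, 2.138612, 0.54741]
Step 3: Dot product.
a^T * proj(x) = -5*1.936731 + 3*0.612977 + 5*2.138612 + 2*0.54741 = 3.9432


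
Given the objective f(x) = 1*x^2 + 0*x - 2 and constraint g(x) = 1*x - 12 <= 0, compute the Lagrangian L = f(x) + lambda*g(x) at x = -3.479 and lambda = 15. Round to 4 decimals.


Step 1: Evaluate f(x).
f(-3.479) = 1*(-3.479)^2 + 0*(-3.479) - 2 = 10.1034
Step 2: Evaluate g(x).
g(-3.479) = 1*-3.479 - 12 = -15.479
Step 3: Compute Lagrangian.
L = 10.1034 + 15*-15.479 = -222.0816


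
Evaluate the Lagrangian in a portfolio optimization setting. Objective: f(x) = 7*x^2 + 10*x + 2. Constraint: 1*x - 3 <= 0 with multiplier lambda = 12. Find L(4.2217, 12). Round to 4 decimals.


Step 1: Evaluate f(x).
f(4.2217) = 7*4.2217^2 + 10*4.2217 + 2 = 168.9763
Step 2: Evaluate g(x).
g(4.2217) = 1*4.2217 - 3 = 1.2217
Step 3: Compute Lagrangian.
L = 168.9763 + 12*1.2217 = 183.6367


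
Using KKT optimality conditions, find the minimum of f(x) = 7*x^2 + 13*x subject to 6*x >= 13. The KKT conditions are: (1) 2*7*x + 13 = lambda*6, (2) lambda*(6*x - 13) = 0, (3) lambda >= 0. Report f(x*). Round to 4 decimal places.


Step 1: Try lambda = 0 (constraint inactive).
x_unc = -13/(2*7) = -0.9286
Check: 6*-0.9286 = -5.5716 < 13 -- violated!
Step 2: Constraint must be active: 6*x = 13
x* = 13/6 = 2.1667 (rounded; the exact value 13/6 is used below)
lambda = (2*7*(13/6) + 13)/6 = 7.2222
Step 3: Compute optimal value.
f(x*) = 7*(13/6)^2 + 13*(13/6) = 61.0278


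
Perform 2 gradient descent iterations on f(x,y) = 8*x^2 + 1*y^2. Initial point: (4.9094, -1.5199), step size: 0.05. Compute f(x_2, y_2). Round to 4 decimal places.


Gradient descent on f(x,y) = 8*x^2 + 1*y^2.
Starting point: (4.9094, -1.5199), alpha = 0.05
Step 1: grad_x = 2*8*4.9094 = 78.5504, grad_y = 2*1*-1.5199 = -3.0398
  x_1 = 4.9094 - 0.05*78.5504 = 0.9819
  y_1 = -1.5199 - 0.05*-3.0398 = -1.3679
Step 2: grad_x = 2*8*0.9819 = 15.7101, grad_y = 2*1*-1.3679 = -2.7358
  x_2 = 0.9819 - 0.05*15.7101 = 0.1964
  y_2 = -1.3679 - 0.05*-2.7358 = -1.2311
f(0.1964, -1.2311) = 8*0.1964^2 + 1*(-1.2311)^2 = 1.8242


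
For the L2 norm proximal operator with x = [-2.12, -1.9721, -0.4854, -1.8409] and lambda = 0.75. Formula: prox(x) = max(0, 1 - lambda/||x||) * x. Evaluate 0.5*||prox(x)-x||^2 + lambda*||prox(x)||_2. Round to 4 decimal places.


Step 1: Compute ||x||.
||x|| = 3.4653
Step 2: Compute scaling factor.
scale = max(0, 1 - 0.75/3.4653) = 0.7836
Step 3: prox(x) = [-1.6612, -1.5453, -0.3803, -1.4425]
||prox(x)|| = 2.7153
Step 4: Proximal objective.
0.5*||prox-x||^2 = 0.2813
lambda*||prox|| = 2.0365
Total = 2.3177


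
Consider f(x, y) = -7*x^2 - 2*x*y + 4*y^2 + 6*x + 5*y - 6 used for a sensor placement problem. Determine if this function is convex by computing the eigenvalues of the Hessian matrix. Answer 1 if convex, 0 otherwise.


The Hessian of f(x,y) = -7*x^2 - 2*x*y + 4*y^2 + 6*x + 5*y - 6 is:
H = [[-14, -2], [-2, 8]]
Trace = -14 + 8 = -6
Determinant = -14*8 - (-2)^2 = -116
Discriminant = (-6)^2 - 4*-116 = 500.0
Eigenvalues: lambda_1 = -14.1803, lambda_2 = 8.1803
The function is not convex.

0


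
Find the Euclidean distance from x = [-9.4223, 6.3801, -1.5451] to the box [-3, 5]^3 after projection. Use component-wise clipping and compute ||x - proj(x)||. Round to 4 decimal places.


Project each component onto [-3, 5].
clip(-9.4223) = -3.0, clip(6.3801) = 5.0, clip(-1.5451) = -1.5451
Projection = [-3.0, 5.0, -1.5451]
Squared diffs: [41.2459, 1.9047, 0.0]
Distance = sqrt(43.1506) = 6.5689


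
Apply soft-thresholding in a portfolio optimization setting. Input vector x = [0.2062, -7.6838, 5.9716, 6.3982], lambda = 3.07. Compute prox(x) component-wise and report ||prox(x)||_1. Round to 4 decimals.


Soft-thresholding with lambda = 3.07:
prox(0.2062) = sign(0.2062)*max(|0.2062| - 3.07, 0) = 0.0
prox(-7.6838) = sign(-7.6838)*max(|-7.6838| - 3.07, 0) = -4.6138
prox(5.9716) = sign(5.9716)*max(|5.9716| - 3.07, 0) = 2.9016
prox(6.3982) = sign(6.3982)*max(|6.3982| - 3.07, 0) = 3.3282
prox(x) = [0.0, -4.6138, 2.9016, 3.3282]
||prox(x)||_1 = 0.0 + 4.6138 + 2.9016 + 3.3282 = 10.8436


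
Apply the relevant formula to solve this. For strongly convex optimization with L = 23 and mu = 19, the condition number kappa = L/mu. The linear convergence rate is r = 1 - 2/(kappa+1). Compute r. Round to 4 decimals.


Step 1: Compute the condition number.
kappa = L/mu = 23/19 = 1.2105
Step 2: Compute the convergence rate.
r = 1 - 2/(kappa + 1) = 1 - 2*mu/(L + mu) = (L - mu)/(L + mu) = 4/42 = 0.0952


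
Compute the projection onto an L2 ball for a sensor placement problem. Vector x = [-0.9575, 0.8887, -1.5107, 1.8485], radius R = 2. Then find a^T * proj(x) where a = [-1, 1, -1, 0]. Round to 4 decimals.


Step 1: Compute ||x|| (intermediates to 6 decimals).
||x|| = sqrt((-0.9575)^2 + 0.8887^2 + (-1.5107)^2 + 1.8485^2) = 2.721353
Step 2: Project.
Since ||x|| > R, scale = R/||x|| = 2/2.721353 = 0.734929, proj(x) = scale * x
proj(x) = [-0.703695, 0.653131, -1.110257, 1.358516]
Step 3: Dot product.
a^T * proj(x) = -1*(-0.703695) + 1*0.653131 - 1*(-1.110257) + 0*1.358516 = 2.4671


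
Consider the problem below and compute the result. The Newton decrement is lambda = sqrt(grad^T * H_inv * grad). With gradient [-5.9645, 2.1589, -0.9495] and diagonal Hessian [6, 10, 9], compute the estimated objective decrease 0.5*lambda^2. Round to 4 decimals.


Step 1: H is diagonal, so H^(-1) * g = [-0.9941, 0.2159, -0.1055].
Step 2: g^T H^(-1) g = sum_i g_i^2 / H_ii
  = (-5.9645)^2/6 + (2.1589)^2/10 + (-0.9495)^2/9
  = 5.9292 + 0.4661 + 0.1002 = 6.4955
Step 3: Objective decrease = 0.5 * g^T H^(-1) g = 3.2477


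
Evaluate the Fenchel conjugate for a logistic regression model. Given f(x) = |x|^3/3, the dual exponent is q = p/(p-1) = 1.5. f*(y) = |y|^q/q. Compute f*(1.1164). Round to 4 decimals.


The conjugate exponent q satisfies 1/p + 1/q = 1.
p = 3, so q = 3/(3 - 1) = 1.5
|y|^q = 1.1164^1.5 = 1.1796
f*(1.1164) = 1.1796 / 1.5 = 0.7864
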